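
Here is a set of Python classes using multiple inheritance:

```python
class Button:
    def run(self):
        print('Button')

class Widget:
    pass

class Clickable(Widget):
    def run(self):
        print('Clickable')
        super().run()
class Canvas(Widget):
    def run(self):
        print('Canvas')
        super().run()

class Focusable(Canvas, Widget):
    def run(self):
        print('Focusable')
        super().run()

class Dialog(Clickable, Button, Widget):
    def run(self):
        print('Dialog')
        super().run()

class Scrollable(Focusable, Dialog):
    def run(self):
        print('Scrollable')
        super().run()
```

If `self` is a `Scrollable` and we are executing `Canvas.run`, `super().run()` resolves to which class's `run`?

Dialog

L[Scrollable] = Scrollable + merge(L[Focusable], L[Dialog], [Focusable Dialog])
  take Focusable:  [Focusable Canvas Widget object] + [Dialog Clickable Button Widget object] + [Focusable Dialog]
  take Canvas:  [Canvas Widget object] + [Dialog Clickable Button Widget object] + [Dialog]
  take Dialog:  [Widget object] + [Dialog Clickable Button Widget object] + [Dialog]
  take Clickable:  [Widget object] + [Clickable Button Widget object]
  take Button:  [Widget object] + [Button Widget object]
  take Widget:  [Widget object] + [Widget object]
  take object:  [object] + [object]
MRO: Scrollable Focusable Canvas Dialog Clickable Button Widget object
super() in Canvas.run on a Scrollable instance goes to the class after Canvas in Scrollable's MRO: Dialog.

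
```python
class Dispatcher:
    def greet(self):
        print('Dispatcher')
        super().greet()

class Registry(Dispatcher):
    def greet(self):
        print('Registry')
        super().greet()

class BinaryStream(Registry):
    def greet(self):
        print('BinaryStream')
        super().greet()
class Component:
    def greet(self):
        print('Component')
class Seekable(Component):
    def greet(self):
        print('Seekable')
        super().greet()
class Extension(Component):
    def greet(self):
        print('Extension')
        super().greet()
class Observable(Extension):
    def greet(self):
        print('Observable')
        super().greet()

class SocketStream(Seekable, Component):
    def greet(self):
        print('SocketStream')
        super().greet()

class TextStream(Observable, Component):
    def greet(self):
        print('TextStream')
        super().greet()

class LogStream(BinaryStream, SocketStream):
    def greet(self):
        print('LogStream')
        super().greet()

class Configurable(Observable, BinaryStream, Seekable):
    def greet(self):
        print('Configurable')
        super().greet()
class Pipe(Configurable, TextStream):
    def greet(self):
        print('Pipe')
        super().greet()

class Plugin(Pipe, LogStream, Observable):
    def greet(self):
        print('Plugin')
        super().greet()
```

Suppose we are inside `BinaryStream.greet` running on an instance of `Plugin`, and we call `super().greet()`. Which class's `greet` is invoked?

Registry

L[Plugin] = Plugin + merge(L[Pipe], L[LogStream], L[Observable], [Pipe LogStream Observable])
  take Pipe:  [Pipe Configurable TextStream Observable Extension BinaryStream Registry Dispatcher Seekable Component object] + [LogStream BinaryStream Registry Dispatcher SocketStream Seekable Component object] + [Observable Extension Component object] + [Pipe LogStream Observable]
  take Configurable:  [Configurable TextStream Observable Extension BinaryStream Registry Dispatcher Seekable Component object] + [LogStream BinaryStream Registry Dispatcher SocketStream Seekable Component object] + [Observable Extension Component object] + [LogStream Observable]
  take TextStream:  [TextStream Observable Extension BinaryStream Registry Dispatcher Seekable Component object] + [LogStream BinaryStream Registry Dispatcher SocketStream Seekable Component object] + [Observable Extension Component object] + [LogStream Observable]
  take LogStream:  [Observable Extension BinaryStream Registry Dispatcher Seekable Component object] + [LogStream BinaryStream Registry Dispatcher SocketStream Seekable Component object] + [Observable Extension Component object] + [LogStream Observable]
  take Observable:  [Observable Extension BinaryStream Registry Dispatcher Seekable Component object] + [BinaryStream Registry Dispatcher SocketStream Seekable Component object] + [Observable Extension Component object] + [Observable]
  take Extension:  [Extension BinaryStream Registry Dispatcher Seekable Component object] + [BinaryStream Registry Dispatcher SocketStream Seekable Component object] + [Extension Component object]
  take BinaryStream:  [BinaryStream Registry Dispatcher Seekable Component object] + [BinaryStream Registry Dispatcher SocketStream Seekable Component object] + [Component object]
  take Registry:  [Registry Dispatcher Seekable Component object] + [Registry Dispatcher SocketStream Seekable Component object] + [Component object]
  take Dispatcher:  [Dispatcher Seekable Component object] + [Dispatcher SocketStream Seekable Component object] + [Component object]
  take SocketStream:  [Seekable Component object] + [SocketStream Seekable Component object] + [Component object]
  take Seekable:  [Seekable Component object] + [Seekable Component object] + [Component object]
  take Component:  [Component object] + [Component object] + [Component object]
  take object:  [object] + [object] + [object]
MRO: Plugin Pipe Configurable TextStream LogStream Observable Extension BinaryStream Registry Dispatcher SocketStream Seekable Component object
super() in BinaryStream.greet on a Plugin instance goes to the class after BinaryStream in Plugin's MRO: Registry.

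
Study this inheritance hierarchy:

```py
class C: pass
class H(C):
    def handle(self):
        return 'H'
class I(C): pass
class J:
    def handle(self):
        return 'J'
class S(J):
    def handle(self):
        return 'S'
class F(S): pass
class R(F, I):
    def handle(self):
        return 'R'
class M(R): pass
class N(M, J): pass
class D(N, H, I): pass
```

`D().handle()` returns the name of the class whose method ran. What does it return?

L[D] = D + merge(L[N], L[H], L[I], [N H I])
  take N:  [N M R F S J I C object] + [H C object] + [I C object] + [N H I]
  take M:  [M R F S J I C object] + [H C object] + [I C object] + [H I]
  take R:  [R F S J I C object] + [H C object] + [I C object] + [H I]
  take F:  [F S J I C object] + [H C object] + [I C object] + [H I]
  take S:  [S J I C object] + [H C object] + [I C object] + [H I]
  take J:  [J I C object] + [H C object] + [I C object] + [H I]
  take H:  [I C object] + [H C object] + [I C object] + [H I]
  take I:  [I C object] + [C object] + [I C object] + [I]
  take C:  [C object] + [C object] + [C object]
  take object:  [object] + [object] + [object]
MRO: D N M R F S J H I C object
handle is defined in: H, J, R, S. First along the MRO is R.

R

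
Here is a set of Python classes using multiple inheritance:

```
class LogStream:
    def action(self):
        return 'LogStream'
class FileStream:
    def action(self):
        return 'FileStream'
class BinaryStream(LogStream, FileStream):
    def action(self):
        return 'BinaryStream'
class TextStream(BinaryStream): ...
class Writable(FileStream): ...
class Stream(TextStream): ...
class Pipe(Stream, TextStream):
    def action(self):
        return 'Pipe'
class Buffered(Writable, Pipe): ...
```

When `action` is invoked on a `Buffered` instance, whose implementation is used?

Pipe

L[Buffered] = Buffered + merge(L[Writable], L[Pipe], [Writable Pipe])
  take Writable:  [Writable FileStream object] + [Pipe Stream TextStream BinaryStream LogStream FileStream object] + [Writable Pipe]
  take Pipe:  [FileStream object] + [Pipe Stream TextStream BinaryStream LogStream FileStream object] + [Pipe]
  take Stream:  [FileStream object] + [Stream TextStream BinaryStream LogStream FileStream object]
  take TextStream:  [FileStream object] + [TextStream BinaryStream LogStream FileStream object]
  take BinaryStream:  [FileStream object] + [BinaryStream LogStream FileStream object]
  take LogStream:  [FileStream object] + [LogStream FileStream object]
  take FileStream:  [FileStream object] + [FileStream object]
  take object:  [object] + [object]
MRO: Buffered Writable Pipe Stream TextStream BinaryStream LogStream FileStream object
action is defined in: BinaryStream, FileStream, LogStream, Pipe. First along the MRO is Pipe.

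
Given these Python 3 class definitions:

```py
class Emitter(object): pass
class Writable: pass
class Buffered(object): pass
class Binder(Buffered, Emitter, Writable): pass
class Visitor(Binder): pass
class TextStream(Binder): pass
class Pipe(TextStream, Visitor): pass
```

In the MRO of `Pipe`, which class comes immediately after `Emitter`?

Writable

L[Pipe] = Pipe + merge(L[TextStream], L[Visitor], [TextStream Visitor])
  take TextStream:  [TextStream Binder Buffered Emitter Writable object] + [Visitor Binder Buffered Emitter Writable object] + [TextStream Visitor]
  take Visitor:  [Binder Buffered Emitter Writable object] + [Visitor Binder Buffered Emitter Writable object] + [Visitor]
  take Binder:  [Binder Buffered Emitter Writable object] + [Binder Buffered Emitter Writable object]
  take Buffered:  [Buffered Emitter Writable object] + [Buffered Emitter Writable object]
  take Emitter:  [Emitter Writable object] + [Emitter Writable object]
  take Writable:  [Writable object] + [Writable object]
  take object:  [object] + [object]
MRO: Pipe TextStream Visitor Binder Buffered Emitter Writable object
Emitter is at position 5; next is Writable.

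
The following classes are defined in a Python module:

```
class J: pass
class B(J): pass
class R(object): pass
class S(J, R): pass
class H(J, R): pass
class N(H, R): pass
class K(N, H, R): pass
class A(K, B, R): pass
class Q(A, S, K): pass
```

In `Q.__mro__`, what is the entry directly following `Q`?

A

L[Q] = Q + merge(L[A], L[S], L[K], [A S K])
  take A:  [A K N H B J R object] + [S J R object] + [K N H J R object] + [A S K]
  take S:  [K N H B J R object] + [S J R object] + [K N H J R object] + [S K]
  take K:  [K N H B J R object] + [J R object] + [K N H J R object] + [K]
  take N:  [N H B J R object] + [J R object] + [N H J R object]
  take H:  [H B J R object] + [J R object] + [H J R object]
  take B:  [B J R object] + [J R object] + [J R object]
  take J:  [J R object] + [J R object] + [J R object]
  take R:  [R object] + [R object] + [R object]
  take object:  [object] + [object] + [object]
MRO: Q A S K N H B J R object
Q is at position 0; next is A.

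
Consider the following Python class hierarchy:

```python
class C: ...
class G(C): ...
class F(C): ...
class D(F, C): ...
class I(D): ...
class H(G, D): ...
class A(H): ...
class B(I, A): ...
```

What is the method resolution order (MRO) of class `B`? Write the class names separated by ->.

B -> I -> A -> H -> G -> D -> F -> C -> object

L[B] = B + merge(L[I], L[A], [I A])
  take I:  [I D F C object] + [A H G D F C object] + [I A]
  take A:  [D F C object] + [A H G D F C object] + [A]
  take H:  [D F C object] + [H G D F C object]
  take G:  [D F C object] + [G D F C object]
  take D:  [D F C object] + [D F C object]
  take F:  [F C object] + [F C object]
  take C:  [C object] + [C object]
  take object:  [object] + [object]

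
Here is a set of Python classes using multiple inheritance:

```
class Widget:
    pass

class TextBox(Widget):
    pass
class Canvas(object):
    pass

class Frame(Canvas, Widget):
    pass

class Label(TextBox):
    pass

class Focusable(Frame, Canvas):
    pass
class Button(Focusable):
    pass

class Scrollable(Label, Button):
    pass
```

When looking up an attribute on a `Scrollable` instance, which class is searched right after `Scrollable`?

Label

L[Scrollable] = Scrollable + merge(L[Label], L[Button], [Label Button])
  take Label:  [Label TextBox Widget object] + [Button Focusable Frame Canvas Widget object] + [Label Button]
  take TextBox:  [TextBox Widget object] + [Button Focusable Frame Canvas Widget object] + [Button]
  take Button:  [Widget object] + [Button Focusable Frame Canvas Widget object] + [Button]
  take Focusable:  [Widget object] + [Focusable Frame Canvas Widget object]
  take Frame:  [Widget object] + [Frame Canvas Widget object]
  take Canvas:  [Widget object] + [Canvas Widget object]
  take Widget:  [Widget object] + [Widget object]
  take object:  [object] + [object]
MRO: Scrollable Label TextBox Button Focusable Frame Canvas Widget object
Scrollable is at position 0; next is Label.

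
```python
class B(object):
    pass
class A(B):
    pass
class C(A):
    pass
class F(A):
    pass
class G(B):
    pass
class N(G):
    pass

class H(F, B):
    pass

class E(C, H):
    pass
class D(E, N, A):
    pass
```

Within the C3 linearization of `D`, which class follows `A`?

G

L[D] = D + merge(L[E], L[N], L[A], [E N A])
  take E:  [E C H F A B object] + [N G B object] + [A B object] + [E N A]
  take C:  [C H F A B object] + [N G B object] + [A B object] + [N A]
  take H:  [H F A B object] + [N G B object] + [A B object] + [N A]
  take F:  [F A B object] + [N G B object] + [A B object] + [N A]
  take N:  [A B object] + [N G B object] + [A B object] + [N A]
  take A:  [A B object] + [G B object] + [A B object] + [A]
  take G:  [B object] + [G B object] + [B object]
  take B:  [B object] + [B object] + [B object]
  take object:  [object] + [object] + [object]
MRO: D E C H F N A G B object
A is at position 6; next is G.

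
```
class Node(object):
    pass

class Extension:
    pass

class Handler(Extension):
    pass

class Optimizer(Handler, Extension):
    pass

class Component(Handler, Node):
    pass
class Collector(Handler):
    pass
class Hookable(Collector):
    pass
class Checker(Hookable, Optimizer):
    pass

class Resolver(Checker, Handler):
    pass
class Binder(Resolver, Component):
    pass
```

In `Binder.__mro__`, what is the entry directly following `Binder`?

Resolver

L[Binder] = Binder + merge(L[Resolver], L[Component], [Resolver Component])
  take Resolver:  [Resolver Checker Hookable Collector Optimizer Handler Extension object] + [Component Handler Extension Node object] + [Resolver Component]
  take Checker:  [Checker Hookable Collector Optimizer Handler Extension object] + [Component Handler Extension Node object] + [Component]
  take Hookable:  [Hookable Collector Optimizer Handler Extension object] + [Component Handler Extension Node object] + [Component]
  take Collector:  [Collector Optimizer Handler Extension object] + [Component Handler Extension Node object] + [Component]
  take Optimizer:  [Optimizer Handler Extension object] + [Component Handler Extension Node object] + [Component]
  take Component:  [Handler Extension object] + [Component Handler Extension Node object] + [Component]
  take Handler:  [Handler Extension object] + [Handler Extension Node object]
  take Extension:  [Extension object] + [Extension Node object]
  take Node:  [object] + [Node object]
  take object:  [object] + [object]
MRO: Binder Resolver Checker Hookable Collector Optimizer Component Handler Extension Node object
Binder is at position 0; next is Resolver.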